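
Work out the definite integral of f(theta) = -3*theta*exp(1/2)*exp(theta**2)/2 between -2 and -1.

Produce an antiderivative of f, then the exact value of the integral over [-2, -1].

Antiderivative: F(theta) = -3*exp(1/2)*exp(theta**2)/4; value = -3*exp(3/2)/4 + 3*exp(9/2)/4

f matches the chain-rule pattern g'(h)*h' with inner function h(theta) = theta**2 + 1/2; substituting u = h(theta) collapses the integral.
F(theta) = -3*exp(1/2)*exp(theta**2)/4 is an antiderivative of f.
Check: d/dtheta[-3*exp(1/2)*exp(theta**2)/4] = -3*theta*exp(1/2)*exp(theta**2)/2 = f(theta).
F(-1) = -3*exp(3/2)/4; F(-2) = -3*exp(9/2)/4.
Integral = F(-1) - F(-2) = -3*exp(3/2)/4 + 3*exp(9/2)/4.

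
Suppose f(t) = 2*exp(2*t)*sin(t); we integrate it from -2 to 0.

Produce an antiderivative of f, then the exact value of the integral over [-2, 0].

Antiderivative: F(t) = 4*exp(2*t)*sin(t)/5 - 2*exp(2*t)*cos(t)/5; value = -2/5 + 2*exp(-4)*cos(2)/5 + 4*exp(-4)*sin(2)/5

Any candidate F(t) must reproduce f(t) exactly when differentiated.
F(t) = 4*exp(2*t)*sin(t)/5 - 2*exp(2*t)*cos(t)/5 is an antiderivative of f.
Check: d/dt[4*exp(2*t)*sin(t)/5 - 2*exp(2*t)*cos(t)/5] = 2*exp(2*t)*sin(t) = f(t).
F(0) = -2/5; F(-2) = -4*exp(-4)*sin(2)/5 - 2*exp(-4)*cos(2)/5.
Integral = F(0) - F(-2) = -2/5 + 2*exp(-4)*cos(2)/5 + 4*exp(-4)*sin(2)/5.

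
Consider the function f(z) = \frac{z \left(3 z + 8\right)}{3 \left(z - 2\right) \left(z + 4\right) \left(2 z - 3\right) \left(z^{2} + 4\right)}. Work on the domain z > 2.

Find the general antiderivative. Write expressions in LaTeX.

Factor the denominator (3 \left(z - 2\right) \left(z + 4\right) \left(2 z - 3\right) \left(z^{2} + 4\right)) and decompose: f = - \frac{z + 6}{60 \left(z^{2} + 4\right)} - \frac{4}{11 \left(2 z - 3\right)} + \frac{2}{495 \left(z + 4\right)} + \frac{7}{36 \left(z - 2\right)}; each piece integrates to a log, atan, or power term.
Check: d/dz[\frac{7 \log{\left(z - 2 \right)}}{36} - \frac{2 \log{\left(z - \frac{3}{2} \right)}}{11} + \frac{2 \log{\left(z + 4 \right)}}{495} - \frac{\log{\left(z^{2} + 4 \right)}}{120} - \frac{\operatorname{atan}{\left(\frac{z}{2} \right)}}{20}] = \frac{3 z^{2} + 8 z}{6 z^{5} + 3 z^{4} - 42 z^{3} + 84 z^{2} - 264 z + 288}, which equals f(z).

F(z) = \frac{7 \log{\left(z - 2 \right)}}{36} - \frac{2 \log{\left(z - \frac{3}{2} \right)}}{11} + \frac{2 \log{\left(z + 4 \right)}}{495} - \frac{\log{\left(z^{2} + 4 \right)}}{120} - \frac{\operatorname{atan}{\left(\frac{z}{2} \right)}}{20} + C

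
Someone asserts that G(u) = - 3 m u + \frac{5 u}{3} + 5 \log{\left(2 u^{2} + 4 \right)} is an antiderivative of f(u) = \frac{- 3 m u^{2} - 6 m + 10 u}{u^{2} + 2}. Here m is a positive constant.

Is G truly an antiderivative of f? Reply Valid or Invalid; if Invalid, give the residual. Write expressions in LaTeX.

Invalid: d/du[G] - f = \frac{5}{3}, which is not 0.

d/du[G] = \frac{- 9 m u^{2} - 18 m + 5 u^{2} + 30 u + 10}{3 u^{2} + 6}
d/du[G] - f(u) = \frac{5}{3} != 0.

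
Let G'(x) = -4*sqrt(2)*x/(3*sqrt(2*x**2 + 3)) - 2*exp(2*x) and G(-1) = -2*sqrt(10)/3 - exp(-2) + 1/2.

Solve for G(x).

G(x) = sqrt(2)*(-8*sqrt(2*x**2 + 3) - 6*sqrt(2)*exp(2*x) + 3*sqrt(2))/12

Integrate term by term and add the pieces.
A general antiderivative is -4*sqrt(x**2 + 3/2)/3 - exp(2*x) + C.
The condition gives C = -2*sqrt(10)/3 - exp(-2) + 1/2 - (-2*sqrt(10)/3 - exp(-2)) = 1/2.
So G(x) = sqrt(2)*(-8*sqrt(2*x**2 + 3) - 6*sqrt(2)*exp(2*x) + 3*sqrt(2))/12.
Check: d/dx[sqrt(2)*(-8*sqrt(2*x**2 + 3) - 6*sqrt(2)*exp(2*x) + 3*sqrt(2))/12] = (-4*sqrt(2)*x - 6*sqrt(2*x**2 + 3)*exp(2*x))/(3*sqrt(2*x**2 + 3)), which equals G'(x).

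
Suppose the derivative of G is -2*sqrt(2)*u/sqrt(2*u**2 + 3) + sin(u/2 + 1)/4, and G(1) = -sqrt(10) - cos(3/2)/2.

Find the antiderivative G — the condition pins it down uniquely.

G(u) = -sqrt(4*u**2 + 6) - cos(u/2 + 1)/2

Integrate term by term and add the pieces.
A general antiderivative is -sqrt(4*u**2 + 6) - cos(u/2 + 1)/2 + C.
The condition gives C = -sqrt(10) - cos(3/2)/2 - (-sqrt(10) - cos(3/2)/2) = 0.
So G(u) = -sqrt(4*u**2 + 6) - cos(u/2 + 1)/2.
Check: d/du[-sqrt(4*u**2 + 6) - cos(u/2 + 1)/2] = (-8*sqrt(2)*u + sqrt(2*u**2 + 3)*sin(u/2 + 1))/(4*sqrt(2*u**2 + 3)), which equals G'(u).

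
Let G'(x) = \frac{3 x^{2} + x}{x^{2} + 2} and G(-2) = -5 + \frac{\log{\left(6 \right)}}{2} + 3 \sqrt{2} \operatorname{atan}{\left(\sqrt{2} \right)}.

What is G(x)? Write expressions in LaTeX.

Check a candidate G(x) by differentiating: d/dx[G] must match the given G'(x).
A general antiderivative is 3 x + \frac{\log{\left(x^{2} + 2 \right)}}{2} - 3 \sqrt{2} \operatorname{atan}{\left(\frac{\sqrt{2} x}{2} \right)} + C.
The condition gives C = -5 + \frac{\log{\left(6 \right)}}{2} + 3 \sqrt{2} \operatorname{atan}{\left(\sqrt{2} \right)} - (-6 + \frac{\log{\left(6 \right)}}{2} + 3 \sqrt{2} \operatorname{atan}{\left(\sqrt{2} \right)}) = 1.
So G(x) = \frac{6 x + \log{\left(x^{2} + 2 \right)} - 6 \sqrt{2} \operatorname{atan}{\left(\frac{\sqrt{2} x}{2} \right)} + 2}{2}.
Check: d/dx[\frac{6 x + \log{\left(x^{2} + 2 \right)} - 6 \sqrt{2} \operatorname{atan}{\left(\frac{\sqrt{2} x}{2} \right)} + 2}{2}] = \frac{3 x^{2} + x}{x^{2} + 2} = G'(x).

G(x) = \frac{6 x + \log{\left(x^{2} + 2 \right)} - 6 \sqrt{2} \operatorname{atan}{\left(\frac{\sqrt{2} x}{2} \right)} + 2}{2}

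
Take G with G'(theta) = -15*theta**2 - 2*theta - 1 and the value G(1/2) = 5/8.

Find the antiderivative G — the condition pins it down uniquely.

Integrate term by term and add the pieces.
A general antiderivative is -5*theta**3 - theta**2 - theta + C.
The condition gives C = 5/8 - (-11/8) = 2.
So G(theta) = -5*theta**3 - theta**2 - theta + 2.
Check: d/dtheta[-5*theta**3 - theta**2 - theta + 2] = -15*theta**2 - 2*theta - 1 = G'(theta).

G(theta) = -5*theta**3 - theta**2 - theta + 2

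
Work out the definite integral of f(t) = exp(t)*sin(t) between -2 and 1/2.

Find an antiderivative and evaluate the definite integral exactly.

Antiderivative: F(t) = exp(t)*sin(t)/2 - exp(t)*cos(t)/2; value = -exp(1/2)*cos(1/2)/2 + exp(-2)*cos(2)/2 + exp(-2)*sin(2)/2 + exp(1/2)*sin(1/2)/2

Differentiate the proposed F(t) back; it has to land on f(t) exactly.
F(t) = exp(t)*sin(t)/2 - exp(t)*cos(t)/2 is an antiderivative of f.
Check: d/dt[exp(t)*sin(t)/2 - exp(t)*cos(t)/2] = exp(t)*sin(t) = f(t).
F(1/2) = -exp(1/2)*cos(1/2)/2 + exp(1/2)*sin(1/2)/2; F(-2) = -exp(-2)*sin(2)/2 - exp(-2)*cos(2)/2.
Integral = F(1/2) - F(-2) = -exp(1/2)*cos(1/2)/2 + exp(-2)*cos(2)/2 + exp(-2)*sin(2)/2 + exp(1/2)*sin(1/2)/2.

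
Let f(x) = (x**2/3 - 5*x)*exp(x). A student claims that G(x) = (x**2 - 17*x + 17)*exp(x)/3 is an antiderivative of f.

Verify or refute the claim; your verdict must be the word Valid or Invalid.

d/dx[G] = x**2*exp(x)/3 - 5*x*exp(x)
This equals f(x) exactly, so the claim holds.

Valid - the claim checks out under differentiation.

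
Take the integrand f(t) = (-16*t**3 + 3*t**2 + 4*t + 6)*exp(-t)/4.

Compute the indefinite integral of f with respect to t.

F(t) = (16*t**3 + 45*t**2 + 86*t + 80)*exp(-t)/4 + C

Recognize the product-rule pattern: f = u'v + uv' with u = 4*t**3 + 45*t**2/4 + 43*t/2 + 20, v = exp(-t), so integration by parts undoes it.
Check: d/dt[(16*t**3 + 45*t**2 + 86*t + 80)*exp(-t)/4] = (-16*t**3 + 3*t**2 + 4*t + 6)*exp(-t)/4 = f(t).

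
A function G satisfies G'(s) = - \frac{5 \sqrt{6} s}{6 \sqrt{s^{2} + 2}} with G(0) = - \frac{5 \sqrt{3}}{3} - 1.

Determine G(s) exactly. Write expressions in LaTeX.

G(s) = \frac{- 5 \sqrt{6} \sqrt{s^{2} + 2} - 6}{6}

G'(s) matches the chain-rule pattern g'(h)*h' with inner function h(s) = \frac{3 s^{2}}{2} + 3; substituting u = h(s) collapses the integral.
A general antiderivative is - \frac{5 \sqrt{\frac{3 s^{2}}{2} + 3}}{3} + C.
The condition gives C = - \frac{5 \sqrt{3}}{3} - 1 - (- \frac{5 \sqrt{3}}{3}) = -1.
So G(s) = \frac{- 5 \sqrt{6} \sqrt{s^{2} + 2} - 6}{6}.
Check: d/ds[\frac{- 5 \sqrt{6} \sqrt{s^{2} + 2} - 6}{6}] = - \frac{5 \sqrt{6} s}{6 \sqrt{s^{2} + 2}} = G'(s).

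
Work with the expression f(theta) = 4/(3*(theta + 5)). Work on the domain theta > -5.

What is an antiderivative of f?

Any candidate F(theta) must reproduce f(theta) exactly when differentiated.
Check: d/dtheta[4*log(theta + 5)/3] = 4/(3*theta + 15), which equals f(theta).

An antiderivative is F(theta) = 4*log(theta + 5)/3.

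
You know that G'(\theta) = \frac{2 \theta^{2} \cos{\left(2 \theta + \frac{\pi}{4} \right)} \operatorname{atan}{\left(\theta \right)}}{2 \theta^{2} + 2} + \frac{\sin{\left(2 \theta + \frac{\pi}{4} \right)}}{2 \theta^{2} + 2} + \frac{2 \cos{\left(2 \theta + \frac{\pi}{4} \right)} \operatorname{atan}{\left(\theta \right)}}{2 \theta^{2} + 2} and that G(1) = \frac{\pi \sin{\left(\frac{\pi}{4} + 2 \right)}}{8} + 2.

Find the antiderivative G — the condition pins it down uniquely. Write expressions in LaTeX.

G(\theta) = \frac{\sin{\left(2 \theta + \frac{\pi}{4} \right)} \operatorname{atan}{\left(\theta \right)}}{2} + 2

Recognize the product-rule pattern: G'(\theta) = u'v + uv' with u = \frac{\operatorname{atan}{\left(\theta \right)}}{2}, v = \sin{\left(2 \theta + \frac{\pi}{4} \right)}, so integration by parts undoes it.
A general antiderivative is \frac{\sin{\left(2 \theta + \frac{\pi}{4} \right)} \operatorname{atan}{\left(\theta \right)}}{2} + C.
The condition gives C = \frac{\pi \sin{\left(\frac{\pi}{4} + 2 \right)}}{8} + 2 - (\frac{\pi \sin{\left(\frac{\pi}{4} + 2 \right)}}{8}) = 2.
So G(\theta) = \frac{\sin{\left(2 \theta + \frac{\pi}{4} \right)} \operatorname{atan}{\left(\theta \right)}}{2} + 2.
Check: d/d\theta[\frac{\sin{\left(2 \theta + \frac{\pi}{4} \right)} \operatorname{atan}{\left(\theta \right)}}{2} + 2] = \frac{2 \theta^{2} \cos{\left(2 \theta + \frac{\pi}{4} \right)} \operatorname{atan}{\left(\theta \right)} + \sin{\left(2 \theta + \frac{\pi}{4} \right)} + 2 \cos{\left(2 \theta + \frac{\pi}{4} \right)} \operatorname{atan}{\left(\theta \right)}}{2 \theta^{2} + 2}, which equals G'(\theta).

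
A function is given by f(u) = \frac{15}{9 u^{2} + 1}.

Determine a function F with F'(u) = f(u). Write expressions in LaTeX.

Check any antiderivative F(u) by computing F'(u) and comparing it with f(u).
Check: d/du[5 \operatorname{atan}{\left(3 u \right)}] = \frac{15}{9 u^{2} + 1} = f(u).

An antiderivative is F(u) = 5 \operatorname{atan}{\left(3 u \right)}.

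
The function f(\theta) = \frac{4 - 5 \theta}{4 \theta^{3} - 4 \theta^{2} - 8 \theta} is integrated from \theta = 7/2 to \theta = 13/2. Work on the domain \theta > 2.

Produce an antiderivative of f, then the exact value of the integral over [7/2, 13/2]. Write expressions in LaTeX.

Antiderivative: F(\theta) = \frac{- 2 \log{\left(\theta \right)} - \log{\left(\theta - 2 \right)} + 3 \log{\left(\theta + 1 \right)}}{4}; value = - \log{\left(\frac{9}{2} \right)} - \frac{\log{\left(\frac{13}{2} \right)}}{2} + \frac{\log{\left(\frac{3}{2} \right)}}{4} + \frac{\log{\left(\frac{7}{2} \right)}}{2} + \frac{3 \log{\left(\frac{15}{2} \right)}}{4}

The denominator factors as 4 \theta \left(\theta - 2\right) \left(\theta + 1\right); partial fractions split f into directly integrable pieces: \frac{3}{4 \left(\theta + 1\right)} - \frac{1}{4 \left(\theta - 2\right)} - \frac{1}{2 \theta}.
F(\theta) = \frac{- 2 \log{\left(\theta \right)} - \log{\left(\theta - 2 \right)} + 3 \log{\left(\theta + 1 \right)}}{4} is an antiderivative of f.
Check: d/d\theta[\frac{- 2 \log{\left(\theta \right)} - \log{\left(\theta - 2 \right)} + 3 \log{\left(\theta + 1 \right)}}{4}] = \frac{4 - 5 \theta}{4 \theta^{3} - 4 \theta^{2} - 8 \theta} = f(\theta).
F(13/2) = - \frac{\log{\left(\frac{13}{2} \right)}}{2} - \frac{\log{\left(\frac{9}{2} \right)}}{4} + \frac{3 \log{\left(\frac{15}{2} \right)}}{4}; F(7/2) = - \frac{\log{\left(\frac{7}{2} \right)}}{2} - \frac{\log{\left(\frac{3}{2} \right)}}{4} + \frac{3 \log{\left(\frac{9}{2} \right)}}{4}.
Integral = F(13/2) - F(7/2) = - \log{\left(\frac{9}{2} \right)} - \frac{\log{\left(\frac{13}{2} \right)}}{2} + \frac{\log{\left(\frac{3}{2} \right)}}{4} + \frac{\log{\left(\frac{7}{2} \right)}}{2} + \frac{3 \log{\left(\frac{15}{2} \right)}}{4}.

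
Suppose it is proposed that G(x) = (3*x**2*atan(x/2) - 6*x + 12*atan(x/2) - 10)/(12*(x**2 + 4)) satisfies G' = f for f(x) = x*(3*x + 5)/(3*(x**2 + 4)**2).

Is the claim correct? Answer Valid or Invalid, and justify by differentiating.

d/dx[G] = (3*x**2 + 5*x)/(3*x**4 + 24*x**2 + 48)
This equals f(x) exactly, so the claim holds.

Valid. The derivative of G reproduces f.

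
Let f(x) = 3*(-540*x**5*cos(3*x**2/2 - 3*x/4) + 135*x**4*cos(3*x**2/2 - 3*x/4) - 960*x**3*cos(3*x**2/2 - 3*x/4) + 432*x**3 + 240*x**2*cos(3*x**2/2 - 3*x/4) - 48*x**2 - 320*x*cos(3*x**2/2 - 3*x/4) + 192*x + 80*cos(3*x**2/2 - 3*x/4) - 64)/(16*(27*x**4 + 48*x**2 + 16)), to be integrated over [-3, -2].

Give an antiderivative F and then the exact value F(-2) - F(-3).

Antiderivative: F(x) = 3*log(3*x**2/2 + 2)/2 - 5*sin(3*x**2/2 - 3*x/4)/4 - atan(3*x/2)/2; value = -3*log(31/2)/2 - 5*sin(15/2)/4 - atan(9/2)/2 + 5*sin(63/4)/4 + atan(3)/2 + 3*log(8)/2

Differentiate the proposed F(x) back; it has to land on f(x) exactly.
F(x) = 3*log(3*x**2/2 + 2)/2 - 5*sin(3*x**2/2 - 3*x/4)/4 - atan(3*x/2)/2 is an antiderivative of f.
Check: d/dx[3*log(3*x**2/2 + 2)/2 - 5*sin(3*x**2/2 - 3*x/4)/4 - atan(3*x/2)/2] = (-1620*x**5*cos(3*x**2/2 - 3*x/4) + 405*x**4*cos(3*x**2/2 - 3*x/4) - 2880*x**3*cos(3*x**2/2 - 3*x/4) + 1296*x**3 + 720*x**2*cos(3*x**2/2 - 3*x/4) - 144*x**2 - 960*x*cos(3*x**2/2 - 3*x/4) + 576*x + 240*cos(3*x**2/2 - 3*x/4) - 192)/(432*x**4 + 768*x**2 + 256), which equals f(x).
F(-2) = -5*sin(15/2)/4 + atan(3)/2 + 3*log(8)/2; F(-3) = -5*sin(63/4)/4 + atan(9/2)/2 + 3*log(31/2)/2.
Integral = F(-2) - F(-3) = -3*log(31/2)/2 - 5*sin(15/2)/4 - atan(9/2)/2 + 5*sin(63/4)/4 + atan(3)/2 + 3*log(8)/2.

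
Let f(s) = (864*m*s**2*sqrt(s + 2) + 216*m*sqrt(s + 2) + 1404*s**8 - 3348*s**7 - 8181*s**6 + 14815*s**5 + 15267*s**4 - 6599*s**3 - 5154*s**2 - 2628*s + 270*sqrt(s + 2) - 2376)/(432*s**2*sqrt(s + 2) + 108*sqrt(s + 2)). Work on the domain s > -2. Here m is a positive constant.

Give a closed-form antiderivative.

A candidate is checked by its d/ds: the result must match f(s).
Check: d/ds[2*m*s + s**6*sqrt(s + 2)/2 - 5*s**5*sqrt(s + 2)/2 + 7*s**4*sqrt(s + 2)/6 + 415*s**3*sqrt(s + 2)/54 - 7*s**2*sqrt(s + 2)/3 - 10*s*sqrt(s + 2) - 4*sqrt(s + 2) + 5*atan(2*s)/4] = (864*m*s**2*sqrt(s + 2) + 216*m*sqrt(s + 2) + 1404*s**8 - 3348*s**7 - 8181*s**6 + 14815*s**5 + 15267*s**4 - 6599*s**3 - 5154*s**2 - 2628*s + 270*sqrt(s + 2) - 2376)/(432*s**2*sqrt(s + 2) + 108*sqrt(s + 2)) = f(s).

An antiderivative is F(s) = 2*m*s + s**6*sqrt(s + 2)/2 - 5*s**5*sqrt(s + 2)/2 + 7*s**4*sqrt(s + 2)/6 + 415*s**3*sqrt(s + 2)/54 - 7*s**2*sqrt(s + 2)/3 - 10*s*sqrt(s + 2) - 4*sqrt(s + 2) + 5*atan(2*s)/4.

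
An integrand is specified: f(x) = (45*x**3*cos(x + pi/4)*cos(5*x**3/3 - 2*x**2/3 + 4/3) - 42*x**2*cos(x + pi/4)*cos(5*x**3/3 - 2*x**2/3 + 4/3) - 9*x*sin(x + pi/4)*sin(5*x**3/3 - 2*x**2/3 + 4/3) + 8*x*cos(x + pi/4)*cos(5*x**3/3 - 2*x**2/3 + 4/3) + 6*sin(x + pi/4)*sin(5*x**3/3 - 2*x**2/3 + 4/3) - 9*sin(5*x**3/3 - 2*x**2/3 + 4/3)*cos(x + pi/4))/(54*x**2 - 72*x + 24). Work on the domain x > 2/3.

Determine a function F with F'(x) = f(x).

An antiderivative is F(x) = sin(5*x**3/3 - 2*x**2/3 + 4/3)*cos(x + pi/4)/(2*(3*x - 2)).

An antiderivative F(x) passes only if d/dx[F] lands on f(x) exactly.
Check: d/dx[sin(5*x**3/3 - 2*x**2/3 + 4/3)*cos(x + pi/4)/(2*(3*x - 2))] = (45*x**3*cos(x + pi/4)*cos(5*x**3/3 - 2*x**2/3 + 4/3) - 42*x**2*cos(x + pi/4)*cos(5*x**3/3 - 2*x**2/3 + 4/3) - 9*x*sin(x + pi/4)*sin(5*x**3/3 - 2*x**2/3 + 4/3) + 8*x*cos(x + pi/4)*cos(5*x**3/3 - 2*x**2/3 + 4/3) + 6*sin(x + pi/4)*sin(5*x**3/3 - 2*x**2/3 + 4/3) - 9*sin(5*x**3/3 - 2*x**2/3 + 4/3)*cos(x + pi/4))/(54*x**2 - 72*x + 24) = f(x).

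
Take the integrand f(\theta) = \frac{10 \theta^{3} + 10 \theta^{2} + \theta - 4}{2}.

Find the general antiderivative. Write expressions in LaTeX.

Differentiate the proposed F(\theta) back; it has to land on f(\theta) exactly.
Check: d/d\theta[\frac{5 \theta^{4}}{4} + \frac{5 \theta^{3}}{3} + \frac{\theta^{2}}{4} - 2 \theta] = 5 \theta^{3} + 5 \theta^{2} + \frac{\theta}{2} - 2, which equals f(\theta).

F(\theta) = \frac{5 \theta^{4}}{4} + \frac{5 \theta^{3}}{3} + \frac{\theta^{2}}{4} - 2 \theta + C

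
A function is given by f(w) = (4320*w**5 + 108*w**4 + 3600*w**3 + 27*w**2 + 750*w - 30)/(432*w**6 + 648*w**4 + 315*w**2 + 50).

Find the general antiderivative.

F(w) = -w/(4*w**2 + 5/3) + 5*log(3*w**2/2 + 1) + C

Any candidate F(w) must reproduce f(w) exactly when differentiated.
Check: d/dw[-w/(4*w**2 + 5/3) + 5*log(3*w**2/2 + 1)] = (4320*w**5 + 108*w**4 + 3600*w**3 + 27*w**2 + 750*w - 30)/(432*w**6 + 648*w**4 + 315*w**2 + 50) = f(w).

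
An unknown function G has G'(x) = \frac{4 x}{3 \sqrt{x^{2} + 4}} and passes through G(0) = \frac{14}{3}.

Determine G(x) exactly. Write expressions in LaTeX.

G'(x) matches the chain-rule pattern g'(h)*h' with inner function h(x) = x^{2} + 4; substituting u = h(x) collapses the integral.
A general antiderivative is \frac{4 \sqrt{x^{2} + 4}}{3} + C.
The condition gives C = \frac{14}{3} - (\frac{8}{3}) = 2.
So G(x) = \frac{4 \sqrt{x^{2} + 4}}{3} + 2.
Check: d/dx[\frac{4 \sqrt{x^{2} + 4}}{3} + 2] = \frac{4 x}{3 \sqrt{x^{2} + 4}} = G'(x).

G(x) = \frac{4 \sqrt{x^{2} + 4}}{3} + 2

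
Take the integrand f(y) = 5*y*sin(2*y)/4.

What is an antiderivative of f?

An antiderivative is F(y) = -5*y*cos(2*y)/8 + 5*sin(2*y)/16.

A first test for any F(y): its y-derivative must equal f(y) identically.
Check: d/dy[-5*y*cos(2*y)/8 + 5*sin(2*y)/16] = 5*y*sin(2*y)/4 = f(y).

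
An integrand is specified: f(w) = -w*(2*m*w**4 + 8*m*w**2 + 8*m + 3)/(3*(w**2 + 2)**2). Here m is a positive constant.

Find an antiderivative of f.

An antiderivative is F(w) = (-2*m*w**2*(w**2 + 2) + 3)/(6*(w**2 + 2)).

Recover f(w) by differentiating a candidate F(w); any mismatch rules it out.
Check: d/dw[(-2*m*w**2*(w**2 + 2) + 3)/(6*(w**2 + 2))] = (-2*m*w**5 - 8*m*w**3 - 8*m*w - 3*w)/(3*w**4 + 12*w**2 + 12), which equals f(w).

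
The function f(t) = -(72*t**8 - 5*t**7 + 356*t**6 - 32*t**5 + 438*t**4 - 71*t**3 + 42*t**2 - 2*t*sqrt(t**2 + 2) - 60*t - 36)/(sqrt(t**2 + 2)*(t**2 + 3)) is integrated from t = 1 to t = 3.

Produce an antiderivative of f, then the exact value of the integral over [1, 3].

Since d/dt undoes antidifferentiation here, F'(t) = f(t) is required of F(t).
F(t) = sqrt(t**2 + 2)*(-12*t**5 + t**4 - 5*t**3 + 3*t**2 + 6*t + 8) + log(2*t**2 + 6) is an antiderivative of f.
Check: d/dt[sqrt(t**2 + 2)*(-12*t**5 + t**4 - 5*t**3 + 3*t**2 + 6*t + 8) + log(2*t**2 + 6)] = (-72*t**8 + 5*t**7 - 356*t**6 + 32*t**5 - 438*t**4 + 71*t**3 - 42*t**2 + 2*t*sqrt(t**2 + 2) + 60*t + 36)/(t**2*sqrt(t**2 + 2) + 3*sqrt(t**2 + 2)), which equals f(t).
F(3) = -2917*sqrt(11) + log(24); F(1) = sqrt(3) + log(8).
Integral = F(3) - F(1) = -2917*sqrt(11) - log(8) - sqrt(3) + log(24).

Antiderivative: F(t) = sqrt(t**2 + 2)*(-12*t**5 + t**4 - 5*t**3 + 3*t**2 + 6*t + 8) + log(2*t**2 + 6); value = -2917*sqrt(11) - log(8) - sqrt(3) + log(24)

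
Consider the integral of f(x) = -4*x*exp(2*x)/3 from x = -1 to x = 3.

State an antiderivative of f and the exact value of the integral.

Recognize the product-rule pattern: f = u'v + uv' with u = 1/3 - 2*x/3, v = exp(2*x), so integration by parts undoes it.
F(x) = -2*x*exp(2*x)/3 + exp(2*x)/3 is an antiderivative of f.
Check: d/dx[-2*x*exp(2*x)/3 + exp(2*x)/3] = -4*x*exp(2*x)/3 = f(x).
F(3) = -5*exp(6)/3; F(-1) = exp(-2).
Integral = F(3) - F(-1) = -5*exp(6)/3 - exp(-2).

Antiderivative: F(x) = -2*x*exp(2*x)/3 + exp(2*x)/3; value = -5*exp(6)/3 - exp(-2)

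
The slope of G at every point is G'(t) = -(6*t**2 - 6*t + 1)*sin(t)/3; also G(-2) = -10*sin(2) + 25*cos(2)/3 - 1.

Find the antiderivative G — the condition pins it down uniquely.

G(t) = (6*t**2*cos(t) - 12*t*sin(t) - 6*t*cos(t) + 6*sin(t) - 11*cos(t) - 3)/3

Whatever form G(t) takes, its d/dt must return the stated G'(t).
A general antiderivative is 2*t**2*cos(t) - 4*t*sin(t) - 2*t*cos(t) + 2*sin(t) - 11*cos(t)/3 + C.
The condition gives C = -10*sin(2) + 25*cos(2)/3 - 1 - (-10*sin(2) + 25*cos(2)/3) = -1.
So G(t) = (6*t**2*cos(t) - 12*t*sin(t) - 6*t*cos(t) + 6*sin(t) - 11*cos(t) - 3)/3.
Check: d/dt[(6*t**2*cos(t) - 12*t*sin(t) - 6*t*cos(t) + 6*sin(t) - 11*cos(t) - 3)/3] = -2*t**2*sin(t) + 2*t*sin(t) - sin(t)/3, which equals G'(t).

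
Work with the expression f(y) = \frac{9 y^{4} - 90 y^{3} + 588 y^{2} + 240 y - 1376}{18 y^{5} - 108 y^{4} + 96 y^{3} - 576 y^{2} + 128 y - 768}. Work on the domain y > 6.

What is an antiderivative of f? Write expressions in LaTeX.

An antiderivative is F(y) = \frac{3 y^{2} \log{\left(\frac{y}{2} - 3 \right)} + 30 y + 8 \log{\left(\frac{y}{2} - 3 \right)}}{2 \left(3 y^{2} + 8\right)}.

For F(y) to be correct the identity F'(y) - f(y) = 0 must hold.
Check: d/dy[\frac{3 y^{2} \log{\left(\frac{y}{2} - 3 \right)} + 30 y + 8 \log{\left(\frac{y}{2} - 3 \right)}}{2 \left(3 y^{2} + 8\right)}] = \frac{9 y^{4} - 90 y^{3} + 588 y^{2} + 240 y - 1376}{18 y^{5} - 108 y^{4} + 96 y^{3} - 576 y^{2} + 128 y - 768} = f(y).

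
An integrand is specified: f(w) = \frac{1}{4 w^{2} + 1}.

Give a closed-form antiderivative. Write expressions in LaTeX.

For F(w) to be correct the identity F'(w) - f(w) = 0 must hold.
Check: d/dw[\frac{\operatorname{atan}{\left(2 w \right)}}{2}] = \frac{1}{4 w^{2} + 1} = f(w).

An antiderivative is F(w) = \frac{\operatorname{atan}{\left(2 w \right)}}{2}.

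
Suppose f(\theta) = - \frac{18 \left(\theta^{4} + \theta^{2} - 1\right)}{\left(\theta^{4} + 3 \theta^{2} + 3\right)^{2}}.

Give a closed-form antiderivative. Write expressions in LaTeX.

An antiderivative is F(\theta) = \frac{6 \theta}{\theta^{4} + 3 \theta^{2} + 3}.

Recognize the product-rule pattern: f = u'v + uv' with u = 4 \theta, v = \frac{1}{\frac{2 \theta^{4}}{3} + 2 \theta^{2} + 2}, so integration by parts undoes it.
Check: d/d\theta[\frac{6 \theta}{\theta^{4} + 3 \theta^{2} + 3}] = \frac{- 18 \theta^{4} - 18 \theta^{2} + 18}{\theta^{8} + 6 \theta^{6} + 15 \theta^{4} + 18 \theta^{2} + 9}, which equals f(\theta).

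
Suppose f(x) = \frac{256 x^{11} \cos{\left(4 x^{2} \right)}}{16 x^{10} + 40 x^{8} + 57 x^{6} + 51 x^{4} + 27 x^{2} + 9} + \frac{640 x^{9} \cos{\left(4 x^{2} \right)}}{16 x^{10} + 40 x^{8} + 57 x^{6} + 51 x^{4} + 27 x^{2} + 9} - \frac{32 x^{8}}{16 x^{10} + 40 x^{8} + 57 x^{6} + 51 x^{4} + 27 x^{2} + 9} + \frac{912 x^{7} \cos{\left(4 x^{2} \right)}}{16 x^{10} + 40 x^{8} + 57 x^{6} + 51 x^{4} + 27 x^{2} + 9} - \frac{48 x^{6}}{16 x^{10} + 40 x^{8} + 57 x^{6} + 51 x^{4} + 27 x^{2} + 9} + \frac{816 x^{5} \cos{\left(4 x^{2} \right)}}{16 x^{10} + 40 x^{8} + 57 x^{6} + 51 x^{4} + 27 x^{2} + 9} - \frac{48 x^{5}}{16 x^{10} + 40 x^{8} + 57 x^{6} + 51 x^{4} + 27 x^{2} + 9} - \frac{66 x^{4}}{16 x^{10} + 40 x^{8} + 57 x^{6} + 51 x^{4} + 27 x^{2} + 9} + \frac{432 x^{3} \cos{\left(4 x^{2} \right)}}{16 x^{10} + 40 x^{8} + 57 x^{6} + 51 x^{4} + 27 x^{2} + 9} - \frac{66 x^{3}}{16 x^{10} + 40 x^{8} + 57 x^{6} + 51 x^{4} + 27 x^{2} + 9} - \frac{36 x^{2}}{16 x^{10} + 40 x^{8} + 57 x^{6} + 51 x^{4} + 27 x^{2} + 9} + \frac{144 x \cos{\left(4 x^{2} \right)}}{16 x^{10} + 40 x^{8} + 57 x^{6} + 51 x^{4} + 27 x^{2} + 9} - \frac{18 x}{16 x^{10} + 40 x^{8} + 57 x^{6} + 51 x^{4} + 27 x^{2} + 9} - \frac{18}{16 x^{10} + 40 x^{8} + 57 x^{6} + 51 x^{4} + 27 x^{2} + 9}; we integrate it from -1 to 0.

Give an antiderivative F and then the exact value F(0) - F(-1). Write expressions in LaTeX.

Antiderivative: F(x) = - \frac{- 8 x^{4} \sin{\left(4 x^{2} \right)} + 8 x^{4} \operatorname{atan}{\left(x \right)} - 6 x^{2} \sin{\left(4 x^{2} \right)} + 6 x^{2} \operatorname{atan}{\left(x \right)} - 6 \sin{\left(4 x^{2} \right)} + 6 \operatorname{atan}{\left(x \right)} - 3}{4 x^{4} + 3 x^{2} + 3}; value = - \frac{\pi}{2} + \frac{7}{10} - 2 \sin{\left(4 \right)}

Integrate term by term and add the pieces.
F(x) = - \frac{- 8 x^{4} \sin{\left(4 x^{2} \right)} + 8 x^{4} \operatorname{atan}{\left(x \right)} - 6 x^{2} \sin{\left(4 x^{2} \right)} + 6 x^{2} \operatorname{atan}{\left(x \right)} - 6 \sin{\left(4 x^{2} \right)} + 6 \operatorname{atan}{\left(x \right)} - 3}{4 x^{4} + 3 x^{2} + 3} is an antiderivative of f.
Check: d/dx[- \frac{- 8 x^{4} \sin{\left(4 x^{2} \right)} + 8 x^{4} \operatorname{atan}{\left(x \right)} - 6 x^{2} \sin{\left(4 x^{2} \right)} + 6 x^{2} \operatorname{atan}{\left(x \right)} - 6 \sin{\left(4 x^{2} \right)} + 6 \operatorname{atan}{\left(x \right)} - 3}{4 x^{4} + 3 x^{2} + 3}] = \frac{256 x^{11} \cos{\left(4 x^{2} \right)} + 640 x^{9} \cos{\left(4 x^{2} \right)} - 32 x^{8} + 912 x^{7} \cos{\left(4 x^{2} \right)} - 48 x^{6} + 816 x^{5} \cos{\left(4 x^{2} \right)} - 48 x^{5} - 66 x^{4} + 432 x^{3} \cos{\left(4 x^{2} \right)} - 66 x^{3} - 36 x^{2} + 144 x \cos{\left(4 x^{2} \right)} - 18 x - 18}{16 x^{10} + 40 x^{8} + 57 x^{6} + 51 x^{4} + 27 x^{2} + 9}, which equals f(x).
F(0) = 1; F(-1) = 2 \sin{\left(4 \right)} + \frac{3}{10} + \frac{\pi}{2}.
Integral = F(0) - F(-1) = - \frac{\pi}{2} + \frac{7}{10} - 2 \sin{\left(4 \right)}.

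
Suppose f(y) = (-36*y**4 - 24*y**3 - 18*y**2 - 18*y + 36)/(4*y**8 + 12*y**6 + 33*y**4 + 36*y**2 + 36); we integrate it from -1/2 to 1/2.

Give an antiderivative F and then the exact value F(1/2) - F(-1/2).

Antiderivative: F(y) = 3*(2*y + 1)/(2*y**4 + 3*y**2 + 6); value = 48/55

f has the shape u'v + uv' for u = 1/(y**4/3 + y**2/2 + 1) and v = y + 1/2 — it is the derivative of the product u*v.
F(y) = 3*(2*y + 1)/(2*y**4 + 3*y**2 + 6) is an antiderivative of f.
Check: d/dy[3*(2*y + 1)/(2*y**4 + 3*y**2 + 6)] = (-36*y**4 - 24*y**3 - 18*y**2 - 18*y + 36)/(4*y**8 + 12*y**6 + 33*y**4 + 36*y**2 + 36) = f(y).
F(1/2) = 48/55; F(-1/2) = 0.
Integral = F(1/2) - F(-1/2) = 48/55.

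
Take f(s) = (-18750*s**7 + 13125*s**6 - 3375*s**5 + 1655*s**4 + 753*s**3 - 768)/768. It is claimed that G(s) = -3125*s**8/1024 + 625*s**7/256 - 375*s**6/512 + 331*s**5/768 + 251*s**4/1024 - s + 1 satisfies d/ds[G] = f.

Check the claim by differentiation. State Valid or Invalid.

Valid - the claim checks out under differentiation.

d/ds[G] = -3125*s**7/128 + 4375*s**6/256 - 1125*s**5/256 + 1655*s**4/768 + 251*s**3/256 - 1
This equals f(s) exactly, so the claim holds.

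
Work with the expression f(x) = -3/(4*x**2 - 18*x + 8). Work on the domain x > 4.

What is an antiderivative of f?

An antiderivative is F(x) = 3*(-log(x - 4) + log(x - 1/2))/14.

Factor the denominator (2*(x - 4)*(2*x - 1)) and decompose: f = 3/(7*(2*x - 1)) - 3/(14*(x - 4)); each piece integrates to a log, atan, or power term.
Check: d/dx[3*(-log(x - 4) + log(x - 1/2))/14] = -3/(4*x**2 - 18*x + 8) = f(x).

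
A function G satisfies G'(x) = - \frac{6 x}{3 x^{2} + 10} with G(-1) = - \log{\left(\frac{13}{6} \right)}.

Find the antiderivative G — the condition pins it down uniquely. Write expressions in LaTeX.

G'(x) matches the chain-rule pattern g'(h)*h' with inner function h(x) = \frac{x^{2}}{2} + \frac{5}{3}; substituting u = h(x) collapses the integral.
A general antiderivative is - \log{\left(\frac{x^{2}}{2} + \frac{5}{3} \right)} + C.
The condition gives C = - \log{\left(\frac{13}{6} \right)} - (- \log{\left(\frac{13}{6} \right)}) = 0.
So G(x) = - \log{\left(\frac{x^{2}}{2} + \frac{5}{3} \right)}.
Check: d/dx[- \log{\left(\frac{x^{2}}{2} + \frac{5}{3} \right)}] = - \frac{6 x}{3 x^{2} + 10} = G'(x).

G(x) = - \log{\left(\frac{x^{2}}{2} + \frac{5}{3} \right)}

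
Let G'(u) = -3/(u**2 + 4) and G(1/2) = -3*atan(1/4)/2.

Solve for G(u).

G(u) = -3*atan(u/2)/2

Differentiate the proposed G(u) back; it has to land on the given G'(u).
A general antiderivative is -3*atan(u/2)/2 + C.
The condition gives C = -3*atan(1/4)/2 - (-3*atan(1/4)/2) = 0.
So G(u) = -3*atan(u/2)/2.
Check: d/du[-3*atan(u/2)/2] = -3/(u**2 + 4) = G'(u).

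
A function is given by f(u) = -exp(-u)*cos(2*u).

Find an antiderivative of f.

An antiderivative is F(u) = -2*exp(-u)*sin(2*u)/5 + exp(-u)*cos(2*u)/5.

Whatever form F(u) takes, F'(u) = f(u) is non-negotiable.
Check: d/du[-2*exp(-u)*sin(2*u)/5 + exp(-u)*cos(2*u)/5] = -exp(-u)*cos(2*u) = f(u).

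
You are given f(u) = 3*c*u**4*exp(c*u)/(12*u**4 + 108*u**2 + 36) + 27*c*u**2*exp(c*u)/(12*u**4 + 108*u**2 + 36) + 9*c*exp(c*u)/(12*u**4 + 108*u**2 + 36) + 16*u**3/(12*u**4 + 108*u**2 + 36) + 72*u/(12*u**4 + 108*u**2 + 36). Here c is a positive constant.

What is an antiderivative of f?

An antiderivative is F(u) = exp(c*u)/4 + log(u**4/3 + 3*u**2 + 1)/3.

The integrand splits into summands that can be handled one at a time.
Check: d/du[exp(c*u)/4 + log(u**4/3 + 3*u**2 + 1)/3] = (3*c*u**4*exp(c*u) + 27*c*u**2*exp(c*u) + 9*c*exp(c*u) + 16*u**3 + 72*u)/(12*u**4 + 108*u**2 + 36), which equals f(u).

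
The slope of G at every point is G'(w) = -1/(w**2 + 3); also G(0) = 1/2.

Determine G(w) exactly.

G(w) = -sqrt(3)*atan(sqrt(3)*w/3)/3 + 1/2

A candidate passes only if d/dw[G] lands on the given G'(w) exactly.
A general antiderivative is -sqrt(3)*atan(sqrt(3)*w/3)/3 + C.
The condition gives C = 1/2 - (0) = 1/2.
So G(w) = -sqrt(3)*atan(sqrt(3)*w/3)/3 + 1/2.
Check: d/dw[-sqrt(3)*atan(sqrt(3)*w/3)/3 + 1/2] = -1/(w**2 + 3) = G'(w).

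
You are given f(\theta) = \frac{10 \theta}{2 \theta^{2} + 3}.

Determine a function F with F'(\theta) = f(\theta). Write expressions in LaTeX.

An antiderivative is F(\theta) = \frac{5 \log{\left(\theta^{2} + \frac{3}{2} \right)}}{2}.

The substitution u = \theta^{2} + \frac{3}{2} works: f is exactly (dF/du)*(du/d\theta) for that inner function.
Check: d/d\theta[\frac{5 \log{\left(\theta^{2} + \frac{3}{2} \right)}}{2}] = \frac{10 \theta}{2 \theta^{2} + 3} = f(\theta).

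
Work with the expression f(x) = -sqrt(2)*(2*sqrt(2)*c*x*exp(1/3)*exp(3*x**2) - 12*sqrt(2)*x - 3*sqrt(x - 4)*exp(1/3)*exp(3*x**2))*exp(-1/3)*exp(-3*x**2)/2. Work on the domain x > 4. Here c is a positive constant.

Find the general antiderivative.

Any candidate F(x) must reproduce f(x) exactly when differentiated.
Check: d/dx[-c*x**2 + sqrt(2)*x*sqrt(x - 4) - 4*sqrt(2)*sqrt(x - 4) - 2*exp(-1/3)*exp(-3*x**2)] = (-4*c*x*sqrt(x - 4)*exp(1/3)*exp(3*x**2) + 24*x*sqrt(x - 4) + 3*sqrt(2)*x*exp(1/3)*exp(3*x**2) - 12*sqrt(2)*exp(1/3)*exp(3*x**2))*exp(-1/3)*exp(-3*x**2)/(2*sqrt(x - 4)), which equals f(x).

F(x) = -c*x**2 + sqrt(2)*x*sqrt(x - 4) - 4*sqrt(2)*sqrt(x - 4) - 2*exp(-1/3)*exp(-3*x**2) + C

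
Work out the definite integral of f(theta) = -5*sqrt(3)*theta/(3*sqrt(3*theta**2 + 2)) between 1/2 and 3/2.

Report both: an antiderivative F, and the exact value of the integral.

f matches the chain-rule pattern g'(h)*h' with inner function h(theta) = theta**2 + 2/3; substituting u = h(theta) collapses the integral.
F(theta) = -5*sqrt(theta**2 + 2/3)/3 is an antiderivative of f.
Check: d/dtheta[-5*sqrt(theta**2 + 2/3)/3] = -5*sqrt(3)*theta/(3*sqrt(3*theta**2 + 2)) = f(theta).
F(3/2) = -5*sqrt(105)/18; F(1/2) = -5*sqrt(33)/18.
Integral = F(3/2) - F(1/2) = -5*sqrt(105)/18 + 5*sqrt(33)/18.

Antiderivative: F(theta) = -5*sqrt(theta**2 + 2/3)/3; value = -5*sqrt(105)/18 + 5*sqrt(33)/18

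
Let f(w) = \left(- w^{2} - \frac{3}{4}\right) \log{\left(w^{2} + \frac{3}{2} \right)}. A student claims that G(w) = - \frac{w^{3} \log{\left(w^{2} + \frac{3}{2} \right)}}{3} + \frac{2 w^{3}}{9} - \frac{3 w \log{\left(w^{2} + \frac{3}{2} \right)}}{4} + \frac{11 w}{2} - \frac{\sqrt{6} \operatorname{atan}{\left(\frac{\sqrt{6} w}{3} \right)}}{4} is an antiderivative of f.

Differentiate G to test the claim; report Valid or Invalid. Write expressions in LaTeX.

d/dw[G] = - w^{2} \log{\left(w^{2} + \frac{3}{2} \right)} - \frac{3 \log{\left(w^{2} + \frac{3}{2} \right)}}{4} + 5
d/dw[G] - f(w) = 5 != 0.

Invalid: d/dw[G] - f = 5, which is not 0.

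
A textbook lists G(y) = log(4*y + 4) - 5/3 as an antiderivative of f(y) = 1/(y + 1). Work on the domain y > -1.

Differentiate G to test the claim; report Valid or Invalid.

d/dy[G] = 1/(y + 1)
This equals f(y) exactly, so the claim holds.

Valid - differentiating G returns exactly f.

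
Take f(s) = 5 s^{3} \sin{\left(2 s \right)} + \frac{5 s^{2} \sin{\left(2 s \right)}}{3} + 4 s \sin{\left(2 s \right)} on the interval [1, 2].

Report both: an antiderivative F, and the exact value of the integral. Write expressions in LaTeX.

Integrate term by term and add the pieces.
F(s) = - \frac{60 s^{3} \cos{\left(2 s \right)} - 90 s^{2} \sin{\left(2 s \right)} + 20 s^{2} \cos{\left(2 s \right)} - 20 s \sin{\left(2 s \right)} - 42 s \cos{\left(2 s \right)} + 21 \sin{\left(2 s \right)} - 10 \cos{\left(2 s \right)}}{24} is an antiderivative of f.
Check: d/ds[- \frac{60 s^{3} \cos{\left(2 s \right)} - 90 s^{2} \sin{\left(2 s \right)} + 20 s^{2} \cos{\left(2 s \right)} - 20 s \sin{\left(2 s \right)} - 42 s \cos{\left(2 s \right)} + 21 \sin{\left(2 s \right)} - 10 \cos{\left(2 s \right)}}{24}] = 5 s^{3} \sin{\left(2 s \right)} + \frac{5 s^{2} \sin{\left(2 s \right)}}{3} + 4 s \sin{\left(2 s \right)} = f(s).
F(2) = \frac{379 \sin{\left(4 \right)}}{24} - \frac{233 \cos{\left(4 \right)}}{12}; F(1) = - \frac{7 \cos{\left(2 \right)}}{6} + \frac{89 \sin{\left(2 \right)}}{24}.
Integral = F(2) - F(1) = \frac{379 \sin{\left(4 \right)}}{24} - \frac{89 \sin{\left(2 \right)}}{24} + \frac{7 \cos{\left(2 \right)}}{6} - \frac{233 \cos{\left(4 \right)}}{12}.

Antiderivative: F(s) = - \frac{60 s^{3} \cos{\left(2 s \right)} - 90 s^{2} \sin{\left(2 s \right)} + 20 s^{2} \cos{\left(2 s \right)} - 20 s \sin{\left(2 s \right)} - 42 s \cos{\left(2 s \right)} + 21 \sin{\left(2 s \right)} - 10 \cos{\left(2 s \right)}}{24}; value = \frac{379 \sin{\left(4 \right)}}{24} - \frac{89 \sin{\left(2 \right)}}{24} + \frac{7 \cos{\left(2 \right)}}{6} - \frac{233 \cos{\left(4 \right)}}{12}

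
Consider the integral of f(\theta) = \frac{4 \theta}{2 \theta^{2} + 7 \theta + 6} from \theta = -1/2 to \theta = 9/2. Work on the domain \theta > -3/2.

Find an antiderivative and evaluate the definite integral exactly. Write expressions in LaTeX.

Antiderivative: F(\theta) = - 6 \log{\left(\theta + \frac{3}{2} \right)} + 8 \log{\left(\theta + 2 \right)}; value = - 6 \log{\left(6 \right)} - 8 \log{\left(\frac{3}{2} \right)} + 8 \log{\left(\frac{13}{2} \right)}

The denominator factors as \left(\theta + 2\right) \left(2 \theta + 3\right); partial fractions split f into directly integrable pieces: - \frac{12}{2 \theta + 3} + \frac{8}{\theta + 2}.
F(\theta) = - 6 \log{\left(\theta + \frac{3}{2} \right)} + 8 \log{\left(\theta + 2 \right)} is an antiderivative of f.
Check: d/d\theta[- 6 \log{\left(\theta + \frac{3}{2} \right)} + 8 \log{\left(\theta + 2 \right)}] = \frac{4 \theta}{2 \theta^{2} + 7 \theta + 6} = f(\theta).
F(9/2) = - 6 \log{\left(6 \right)} + 8 \log{\left(\frac{13}{2} \right)}; F(-1/2) = 8 \log{\left(\frac{3}{2} \right)}.
Integral = F(9/2) - F(-1/2) = - 6 \log{\left(6 \right)} - 8 \log{\left(\frac{3}{2} \right)} + 8 \log{\left(\frac{13}{2} \right)}.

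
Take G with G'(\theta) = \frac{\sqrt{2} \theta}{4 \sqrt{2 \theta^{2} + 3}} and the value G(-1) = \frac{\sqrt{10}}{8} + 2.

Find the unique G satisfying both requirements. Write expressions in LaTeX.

The substitution u = \theta^{2} + \frac{3}{2} works: G'(\theta) is exactly (dG/du)*(du/d\theta) for that inner function.
A general antiderivative is \frac{\sqrt{\theta^{2} + \frac{3}{2}}}{4} + C.
The condition gives C = \frac{\sqrt{10}}{8} + 2 - (\frac{\sqrt{10}}{8}) = 2.
So G(\theta) = \frac{\sqrt{2} \sqrt{2 \theta^{2} + 3} + 16}{8}.
Check: d/d\theta[\frac{\sqrt{2} \sqrt{2 \theta^{2} + 3} + 16}{8}] = \frac{\sqrt{2} \theta}{4 \sqrt{2 \theta^{2} + 3}} = G'(\theta).

G(\theta) = \frac{\sqrt{2} \sqrt{2 \theta^{2} + 3} + 16}{8}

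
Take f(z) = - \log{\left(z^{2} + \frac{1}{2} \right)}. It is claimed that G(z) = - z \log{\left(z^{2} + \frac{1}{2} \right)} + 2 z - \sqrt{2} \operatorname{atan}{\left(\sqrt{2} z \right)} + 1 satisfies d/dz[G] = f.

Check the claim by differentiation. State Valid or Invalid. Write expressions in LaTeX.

d/dz[G] = - \log{\left(z^{2} + \frac{1}{2} \right)}
This equals f(z) exactly, so the claim holds.

Valid - differentiating G returns exactly f.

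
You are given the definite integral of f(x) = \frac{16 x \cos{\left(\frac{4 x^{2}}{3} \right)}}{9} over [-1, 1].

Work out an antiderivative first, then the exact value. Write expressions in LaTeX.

Antiderivative: F(x) = \frac{2 \sin{\left(\frac{4 x^{2}}{3} \right)}}{3}; value = 0

The substitution u = \frac{4 x^{2}}{3} works: f is exactly (dF/du)*(du/dx) for that inner function.
F(x) = \frac{2 \sin{\left(\frac{4 x^{2}}{3} \right)}}{3} is an antiderivative of f.
Check: d/dx[\frac{2 \sin{\left(\frac{4 x^{2}}{3} \right)}}{3}] = \frac{16 x \cos{\left(\frac{4 x^{2}}{3} \right)}}{9} = f(x).
F(1) = \frac{2 \sin{\left(\frac{4}{3} \right)}}{3}; F(-1) = \frac{2 \sin{\left(\frac{4}{3} \right)}}{3}.
Integral = F(1) - F(-1) = 0.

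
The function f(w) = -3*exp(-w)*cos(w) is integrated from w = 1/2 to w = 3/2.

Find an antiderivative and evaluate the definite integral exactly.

A candidate is checked by its d/dw: the result must match f(w).
F(w) = -3*exp(-w)*sin(w)/2 + 3*exp(-w)*cos(w)/2 is an antiderivative of f.
Check: d/dw[-3*exp(-w)*sin(w)/2 + 3*exp(-w)*cos(w)/2] = -3*exp(-w)*cos(w) = f(w).
F(3/2) = -3*exp(-3/2)*sin(3/2)/2 + 3*exp(-3/2)*cos(3/2)/2; F(1/2) = -3*exp(-1/2)*sin(1/2)/2 + 3*exp(-1/2)*cos(1/2)/2.
Integral = F(3/2) - F(1/2) = -3*exp(-1/2)*cos(1/2)/2 - 3*exp(-3/2)*sin(3/2)/2 + 3*exp(-3/2)*cos(3/2)/2 + 3*exp(-1/2)*sin(1/2)/2.

Antiderivative: F(w) = -3*exp(-w)*sin(w)/2 + 3*exp(-w)*cos(w)/2; value = -3*exp(-1/2)*cos(1/2)/2 - 3*exp(-3/2)*sin(3/2)/2 + 3*exp(-3/2)*cos(3/2)/2 + 3*exp(-1/2)*sin(1/2)/2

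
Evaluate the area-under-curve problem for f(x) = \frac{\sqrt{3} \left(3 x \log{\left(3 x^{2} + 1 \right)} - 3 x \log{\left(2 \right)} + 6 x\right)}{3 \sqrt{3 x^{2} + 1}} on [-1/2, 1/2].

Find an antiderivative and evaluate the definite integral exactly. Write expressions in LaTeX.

Recognize the product-rule pattern: f = u'v + uv' with u = \frac{\sqrt{4 x^{2} + \frac{4}{3}}}{2}, v = \log{\left(\frac{3 x^{2}}{2} + \frac{1}{2} \right)}, so integration by parts undoes it.
F(x) = \frac{\sqrt{3} \sqrt{3 x^{2} + 1} \log{\left(\frac{3 x^{2}}{2} + \frac{1}{2} \right)}}{3} is an antiderivative of f.
Check: d/dx[\frac{\sqrt{3} \sqrt{3 x^{2} + 1} \log{\left(\frac{3 x^{2}}{2} + \frac{1}{2} \right)}}{3}] = \frac{\sqrt{3} x \log{\left(3 x^{2} + 1 \right)} - \sqrt{3} x \log{\left(2 \right)} + 2 \sqrt{3} x}{\sqrt{3 x^{2} + 1}}, which equals f(x).
F(1/2) = \frac{\sqrt{21} \log{\left(\frac{7}{8} \right)}}{6}; F(-1/2) = \frac{\sqrt{21} \log{\left(\frac{7}{8} \right)}}{6}.
Integral = F(1/2) - F(-1/2) = 0.

Antiderivative: F(x) = \frac{\sqrt{3} \sqrt{3 x^{2} + 1} \log{\left(\frac{3 x^{2}}{2} + \frac{1}{2} \right)}}{3}; value = 0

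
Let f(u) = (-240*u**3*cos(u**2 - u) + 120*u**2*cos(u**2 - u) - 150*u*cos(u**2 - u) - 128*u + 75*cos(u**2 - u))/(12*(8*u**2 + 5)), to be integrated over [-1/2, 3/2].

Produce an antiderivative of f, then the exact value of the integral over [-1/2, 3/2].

A first test for any F(u): its u-derivative must equal f(u) identically.
F(u) = -2*log(4*u**2 + 5/2)/3 - 5*sin(u**2 - u)/4 is an antiderivative of f.
Check: d/du[-2*log(4*u**2 + 5/2)/3 - 5*sin(u**2 - u)/4] = (-240*u**3*cos(u**2 - u) + 120*u**2*cos(u**2 - u) - 150*u*cos(u**2 - u) - 128*u + 75*cos(u**2 - u))/(96*u**2 + 60), which equals f(u).
F(3/2) = -2*log(23/2)/3 - 5*sin(3/4)/4; F(-1/2) = -5*sin(3/4)/4 - 2*log(7/2)/3.
Integral = F(3/2) - F(-1/2) = -2*log(23/2)/3 + 2*log(7/2)/3.

Antiderivative: F(u) = -2*log(4*u**2 + 5/2)/3 - 5*sin(u**2 - u)/4; value = -2*log(23/2)/3 + 2*log(7/2)/3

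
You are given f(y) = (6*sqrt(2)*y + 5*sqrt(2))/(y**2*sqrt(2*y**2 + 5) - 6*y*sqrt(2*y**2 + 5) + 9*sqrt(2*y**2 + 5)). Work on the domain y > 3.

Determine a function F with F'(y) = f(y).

An antiderivative is F(y) = -sqrt(2)*sqrt(2*y**2 + 5)/(y - 3).

Recognize the product-rule pattern: f = u'v + uv' with u = -4/(2*y - 6), v = sqrt(y**2 + 5/2), so integration by parts undoes it.
Check: d/dy[-sqrt(2)*sqrt(2*y**2 + 5)/(y - 3)] = (6*sqrt(2)*y + 5*sqrt(2))/(y**2*sqrt(2*y**2 + 5) - 6*y*sqrt(2*y**2 + 5) + 9*sqrt(2*y**2 + 5)) = f(y).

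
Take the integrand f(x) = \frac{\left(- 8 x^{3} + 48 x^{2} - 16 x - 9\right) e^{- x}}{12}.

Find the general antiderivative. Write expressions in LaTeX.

Recognize the product-rule pattern: f = u'v + uv' with u = \frac{2 x^{3}}{3} - 2 x^{2} - \frac{8 x}{3} - \frac{23}{12}, v = e^{- x}, so integration by parts undoes it.
Check: d/dx[\frac{\left(8 x^{3} - 24 x^{2} - 32 x - 23\right) e^{- x}}{12}] = \frac{\left(- 8 x^{3} + 48 x^{2} - 16 x - 9\right) e^{- x}}{12} = f(x).

F(x) = \frac{\left(8 x^{3} - 24 x^{2} - 32 x - 23\right) e^{- x}}{12} + C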